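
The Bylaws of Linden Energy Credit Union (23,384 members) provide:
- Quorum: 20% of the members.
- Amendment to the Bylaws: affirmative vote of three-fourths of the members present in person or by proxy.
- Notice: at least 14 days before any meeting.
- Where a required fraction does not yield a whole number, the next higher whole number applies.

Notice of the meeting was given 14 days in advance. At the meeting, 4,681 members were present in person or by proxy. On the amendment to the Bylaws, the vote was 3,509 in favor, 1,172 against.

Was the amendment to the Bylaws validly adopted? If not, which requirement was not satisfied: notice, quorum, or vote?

Notice: 14 days given; 14 required. Satisfied.
Quorum: 20% of 23,384 = 4,676.80, rounded up to 4,677; 4,681 present. Satisfied.
Vote: requires three-fourths of those present (4,681); 3/4 of 4681 = 3510.75, rounded up to 3511, so 3,511 needed; 3,509 in favor. Not satisfied.

Invalid — vote requirement not satisfied.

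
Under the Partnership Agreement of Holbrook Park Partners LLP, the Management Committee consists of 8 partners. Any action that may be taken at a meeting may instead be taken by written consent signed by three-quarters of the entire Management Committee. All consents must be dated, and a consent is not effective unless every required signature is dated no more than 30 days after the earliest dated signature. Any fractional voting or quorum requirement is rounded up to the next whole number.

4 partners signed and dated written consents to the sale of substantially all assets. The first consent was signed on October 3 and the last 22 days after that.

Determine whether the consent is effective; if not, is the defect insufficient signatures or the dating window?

Signatures required: three-quarters of 8 — 3/4 of 8 = 6, so 6 needed; 4 signed. Insufficient.
Dating window: the latest signature is 22 days after the earliest; the limit is 30 days. Within the window.

Not effective — insufficient signatures.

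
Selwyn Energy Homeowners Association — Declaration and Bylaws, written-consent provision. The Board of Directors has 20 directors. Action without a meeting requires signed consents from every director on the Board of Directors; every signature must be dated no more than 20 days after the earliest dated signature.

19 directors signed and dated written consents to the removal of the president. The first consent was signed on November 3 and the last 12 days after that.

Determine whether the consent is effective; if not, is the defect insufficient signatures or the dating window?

Not effective — insufficient signatures.

Signatures required: all of 20 — unanimous means all 20, so 20 needed; 19 signed. Insufficient.
Dating window: the latest signature is 12 days after the earliest; the limit is 20 days. Within the window.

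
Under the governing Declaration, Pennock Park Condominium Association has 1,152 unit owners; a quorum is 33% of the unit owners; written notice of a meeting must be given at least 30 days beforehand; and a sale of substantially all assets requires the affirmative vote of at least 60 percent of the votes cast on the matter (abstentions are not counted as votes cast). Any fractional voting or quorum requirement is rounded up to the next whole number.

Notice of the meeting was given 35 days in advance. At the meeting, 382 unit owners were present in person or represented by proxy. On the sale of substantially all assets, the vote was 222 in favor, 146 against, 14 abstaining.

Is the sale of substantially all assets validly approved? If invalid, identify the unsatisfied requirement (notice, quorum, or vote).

Valid — all requirements satisfied.

Notice: 35 days given; 30 required. Satisfied.
Quorum: 33% of 1,152 = 380.16, rounded up to 381; 382 present. Satisfied.
Vote: requires three-fifths of the votes cast (382 − 14 abstaining = 368); 3/5 of 368 = 220.80, rounded up to 221, so 221 needed; 222 in favor. Satisfied.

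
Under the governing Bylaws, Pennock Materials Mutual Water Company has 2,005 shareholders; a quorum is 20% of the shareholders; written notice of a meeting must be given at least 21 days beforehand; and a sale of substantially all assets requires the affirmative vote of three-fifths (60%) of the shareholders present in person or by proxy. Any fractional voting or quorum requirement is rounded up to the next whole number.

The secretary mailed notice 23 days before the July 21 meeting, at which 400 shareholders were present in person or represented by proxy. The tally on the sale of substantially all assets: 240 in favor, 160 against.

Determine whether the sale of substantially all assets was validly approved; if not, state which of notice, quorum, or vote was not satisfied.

Notice: 23 days given; 21 required. Satisfied.
Quorum: 20% of 2,005 = 401; 400 present. Not satisfied.
Vote: requires three-fifths of those present (400); 3/5 of 400 = 240, so 240 needed; 240 in favor. Satisfied.

Invalid — quorum requirement not satisfied.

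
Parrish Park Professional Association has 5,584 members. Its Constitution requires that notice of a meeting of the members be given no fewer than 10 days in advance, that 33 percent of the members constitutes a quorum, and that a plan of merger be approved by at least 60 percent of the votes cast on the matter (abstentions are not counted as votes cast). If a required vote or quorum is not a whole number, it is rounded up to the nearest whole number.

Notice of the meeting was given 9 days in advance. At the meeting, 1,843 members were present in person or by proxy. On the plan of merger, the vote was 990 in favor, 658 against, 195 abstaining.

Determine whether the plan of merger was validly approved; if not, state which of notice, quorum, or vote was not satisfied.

Notice: 9 days given; 10 required. Not satisfied.
Quorum: 33% of 5,584 = 1,842.72, rounded up to 1,843; 1,843 present. Satisfied.
Vote: requires three-fifths of the votes cast (1,843 − 195 abstaining = 1,648); 3/5 of 1648 = 988.80, rounded up to 989, so 989 needed; 990 in favor. Satisfied.

Invalid — notice requirement not satisfied.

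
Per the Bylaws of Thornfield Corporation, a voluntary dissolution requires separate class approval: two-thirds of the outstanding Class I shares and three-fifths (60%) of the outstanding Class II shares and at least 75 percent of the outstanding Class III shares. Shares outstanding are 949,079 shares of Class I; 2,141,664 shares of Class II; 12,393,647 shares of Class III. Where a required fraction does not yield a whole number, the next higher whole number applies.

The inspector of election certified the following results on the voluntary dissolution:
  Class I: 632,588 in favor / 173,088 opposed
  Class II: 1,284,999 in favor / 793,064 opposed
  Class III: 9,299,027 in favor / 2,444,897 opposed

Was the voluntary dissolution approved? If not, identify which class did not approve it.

Class I: 2/3 of 949079 = 632719.33, rounded up to 632720; 632,720 required, 632,588 in favor — not approved.
Class II: 3/5 of 2141664 = 1284998.40, rounded up to 1284999; 1,284,999 required, 1,284,999 in favor — approved.
Class III: 3/4 of 12393647 = 9295235.25, rounded up to 9295236; 9,295,236 required, 9,299,027 in favor — approved.

Not approved — the Class I shares did not give the required vote.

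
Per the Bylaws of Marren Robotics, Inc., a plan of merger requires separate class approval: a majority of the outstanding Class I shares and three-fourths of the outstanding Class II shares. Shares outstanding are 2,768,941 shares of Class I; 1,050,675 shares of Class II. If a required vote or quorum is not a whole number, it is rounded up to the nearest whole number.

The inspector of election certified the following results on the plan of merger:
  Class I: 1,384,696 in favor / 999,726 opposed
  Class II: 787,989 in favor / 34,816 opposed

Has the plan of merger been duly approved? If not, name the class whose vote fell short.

Class I: a majority of 2768941 is 1384471; 1,384,471 required, 1,384,696 in favor — approved.
Class II: 3/4 of 1050675 = 788006.25, rounded up to 788007; 788,007 required, 787,989 in favor — not approved.

Not approved — the Class II shares did not give the required vote.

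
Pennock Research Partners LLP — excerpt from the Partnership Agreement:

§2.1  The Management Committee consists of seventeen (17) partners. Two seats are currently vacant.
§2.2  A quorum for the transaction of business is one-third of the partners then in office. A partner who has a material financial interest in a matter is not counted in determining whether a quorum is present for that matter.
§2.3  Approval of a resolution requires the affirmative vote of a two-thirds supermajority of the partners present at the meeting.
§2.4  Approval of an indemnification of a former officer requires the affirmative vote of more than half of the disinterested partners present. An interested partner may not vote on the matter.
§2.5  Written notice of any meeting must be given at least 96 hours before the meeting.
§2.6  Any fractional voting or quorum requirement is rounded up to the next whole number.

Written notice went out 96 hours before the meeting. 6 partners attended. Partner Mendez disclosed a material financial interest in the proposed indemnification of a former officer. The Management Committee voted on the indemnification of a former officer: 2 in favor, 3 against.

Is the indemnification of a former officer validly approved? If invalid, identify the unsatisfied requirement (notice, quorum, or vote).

Notice: 96 hours given; 96 required (96 ≥ 96). Satisfied.
Quorum: 6 present, but the 1 interested partner does not count, leaving 5. Quorum is 5. Satisfied.
Vote: the indemnification of a former officer requires a majority of the disinterested partners present (6 − 1 = 5). A majority of 5 is 3, so 3 affirmative votes are needed; 2 voted in favor. Not satisfied.

Invalid — vote requirement not satisfied.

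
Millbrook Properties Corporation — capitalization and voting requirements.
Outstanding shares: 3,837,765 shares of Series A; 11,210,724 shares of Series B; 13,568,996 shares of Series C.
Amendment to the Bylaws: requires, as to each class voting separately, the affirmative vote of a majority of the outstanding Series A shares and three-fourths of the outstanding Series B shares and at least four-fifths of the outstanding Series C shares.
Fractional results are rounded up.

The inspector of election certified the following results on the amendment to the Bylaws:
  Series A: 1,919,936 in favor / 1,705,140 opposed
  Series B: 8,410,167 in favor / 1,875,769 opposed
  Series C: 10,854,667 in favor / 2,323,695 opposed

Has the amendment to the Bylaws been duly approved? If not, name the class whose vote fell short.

Series A: a majority of 3837765 is 1918883; 1,918,883 required, 1,919,936 in favor — approved.
Series B: 3/4 of 11210724 = 8408043; 8,408,043 required, 8,410,167 in favor — approved.
Series C: 4/5 of 13568996 = 10855196.80, rounded up to 10855197; 10,855,197 required, 10,854,667 in favor — not approved.

Not approved — the Series C shares did not give the required vote.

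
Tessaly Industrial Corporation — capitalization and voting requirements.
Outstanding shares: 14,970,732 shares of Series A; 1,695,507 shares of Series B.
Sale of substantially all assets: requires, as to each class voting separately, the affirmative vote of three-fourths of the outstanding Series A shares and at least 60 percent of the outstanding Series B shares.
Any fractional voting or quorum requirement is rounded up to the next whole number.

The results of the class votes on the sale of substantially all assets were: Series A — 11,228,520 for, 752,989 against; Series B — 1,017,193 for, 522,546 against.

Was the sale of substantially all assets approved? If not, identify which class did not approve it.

Not approved — the Series B shares did not give the required vote.

Series A: 3/4 of 14970732 = 11228049; 11,228,049 required, 11,228,520 in favor — approved.
Series B: 3/5 of 1695507 = 1017304.20, rounded up to 1017305; 1,017,305 required, 1,017,193 in favor — not approved.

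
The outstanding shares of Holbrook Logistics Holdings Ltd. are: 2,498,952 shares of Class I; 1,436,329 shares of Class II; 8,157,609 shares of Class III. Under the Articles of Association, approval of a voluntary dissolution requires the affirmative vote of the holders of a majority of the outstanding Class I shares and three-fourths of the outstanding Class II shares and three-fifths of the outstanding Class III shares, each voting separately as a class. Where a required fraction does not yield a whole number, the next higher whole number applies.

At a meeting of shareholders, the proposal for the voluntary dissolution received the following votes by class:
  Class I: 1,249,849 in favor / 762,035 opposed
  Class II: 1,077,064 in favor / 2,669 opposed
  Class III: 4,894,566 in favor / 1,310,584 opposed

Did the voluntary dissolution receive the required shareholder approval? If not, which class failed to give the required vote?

Class I: a majority of 2498952 is 1249477; 1,249,477 required, 1,249,849 in favor — approved.
Class II: 3/4 of 1436329 = 1077246.75, rounded up to 1077247; 1,077,247 required, 1,077,064 in favor — not approved.
Class III: 3/5 of 8157609 = 4894565.40, rounded up to 4894566; 4,894,566 required, 4,894,566 in favor — approved.

Not approved — the Class II shares did not give the required vote.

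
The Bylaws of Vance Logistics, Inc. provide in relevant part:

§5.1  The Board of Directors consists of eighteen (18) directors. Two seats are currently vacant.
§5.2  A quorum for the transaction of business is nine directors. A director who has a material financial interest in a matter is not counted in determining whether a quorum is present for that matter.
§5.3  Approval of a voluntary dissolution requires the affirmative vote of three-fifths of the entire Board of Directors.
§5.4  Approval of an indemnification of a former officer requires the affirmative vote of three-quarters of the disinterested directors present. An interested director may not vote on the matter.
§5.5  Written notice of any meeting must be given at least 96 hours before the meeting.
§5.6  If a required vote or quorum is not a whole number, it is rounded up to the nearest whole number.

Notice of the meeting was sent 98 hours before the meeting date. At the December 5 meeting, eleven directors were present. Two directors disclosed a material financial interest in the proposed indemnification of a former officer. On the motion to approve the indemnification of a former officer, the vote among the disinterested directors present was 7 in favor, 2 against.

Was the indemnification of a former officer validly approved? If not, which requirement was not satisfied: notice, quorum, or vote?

Valid — all requirements satisfied.

Notice: 98 hours given; 96 required (98 ≥ 96). Satisfied.
Quorum: 11 present, but the 2 interested directors do not count, leaving 9. Quorum is 9. Satisfied.
Vote: the indemnification of a former officer requires three-fourths of the disinterested directors present (11 − 2 = 9). 3/4 of 9 = 6.75, rounded up to 7, so 7 affirmative votes are needed; 7 voted in favor. Satisfied.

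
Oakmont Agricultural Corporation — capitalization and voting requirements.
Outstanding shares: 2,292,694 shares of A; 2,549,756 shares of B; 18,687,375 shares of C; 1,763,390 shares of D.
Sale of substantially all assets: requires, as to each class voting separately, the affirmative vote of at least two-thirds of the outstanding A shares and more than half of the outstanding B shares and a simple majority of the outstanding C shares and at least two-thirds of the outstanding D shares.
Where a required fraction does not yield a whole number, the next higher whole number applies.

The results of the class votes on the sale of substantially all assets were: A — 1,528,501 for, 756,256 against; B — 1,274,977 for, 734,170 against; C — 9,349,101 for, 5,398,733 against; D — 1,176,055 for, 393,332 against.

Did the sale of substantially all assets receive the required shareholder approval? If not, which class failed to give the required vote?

Approved — every class gave the required vote.

A: 2/3 of 2292694 = 1528462.67, rounded up to 1528463; 1,528,463 required, 1,528,501 in favor — approved.
B: a majority of 2549756 is 1274879; 1,274,879 required, 1,274,977 in favor — approved.
C: a majority of 18687375 is 9343688; 9,343,688 required, 9,349,101 in favor — approved.
D: 2/3 of 1763390 = 1175593.33, rounded up to 1175594; 1,175,594 required, 1,176,055 in favor — approved.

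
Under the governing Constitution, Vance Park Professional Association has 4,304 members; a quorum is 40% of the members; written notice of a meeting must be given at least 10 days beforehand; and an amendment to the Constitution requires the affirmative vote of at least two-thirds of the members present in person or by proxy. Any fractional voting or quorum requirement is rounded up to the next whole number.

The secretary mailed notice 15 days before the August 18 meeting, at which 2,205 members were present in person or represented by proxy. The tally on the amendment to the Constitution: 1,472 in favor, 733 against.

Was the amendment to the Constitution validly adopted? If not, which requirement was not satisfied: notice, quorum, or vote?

Valid — all requirements satisfied.

Notice: 15 days given; 10 required. Satisfied.
Quorum: 40% of 4,304 = 1,721.60, rounded up to 1,722; 2,205 present. Satisfied.
Vote: requires two-thirds of those present (2,205); 2/3 of 2205 = 1470, so 1,470 needed; 1,472 in favor. Satisfied.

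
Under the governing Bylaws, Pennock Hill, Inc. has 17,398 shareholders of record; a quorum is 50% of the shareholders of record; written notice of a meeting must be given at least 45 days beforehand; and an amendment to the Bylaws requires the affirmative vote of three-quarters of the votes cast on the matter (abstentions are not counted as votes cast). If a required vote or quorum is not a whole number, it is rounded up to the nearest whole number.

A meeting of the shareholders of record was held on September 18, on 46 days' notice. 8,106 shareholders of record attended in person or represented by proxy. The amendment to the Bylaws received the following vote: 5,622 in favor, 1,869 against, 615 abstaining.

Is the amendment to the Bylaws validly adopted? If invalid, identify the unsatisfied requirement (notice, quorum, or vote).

Notice: 46 days given; 45 required. Satisfied.
Quorum: 50% of 17,398 = 8,699; 8,106 present. Not satisfied.
Vote: requires three-fourths of the votes cast (8,106 − 615 abstaining = 7,491); 3/4 of 7491 = 5618.25, rounded up to 5619, so 5,619 needed; 5,622 in favor. Satisfied.

Invalid — quorum requirement not satisfied.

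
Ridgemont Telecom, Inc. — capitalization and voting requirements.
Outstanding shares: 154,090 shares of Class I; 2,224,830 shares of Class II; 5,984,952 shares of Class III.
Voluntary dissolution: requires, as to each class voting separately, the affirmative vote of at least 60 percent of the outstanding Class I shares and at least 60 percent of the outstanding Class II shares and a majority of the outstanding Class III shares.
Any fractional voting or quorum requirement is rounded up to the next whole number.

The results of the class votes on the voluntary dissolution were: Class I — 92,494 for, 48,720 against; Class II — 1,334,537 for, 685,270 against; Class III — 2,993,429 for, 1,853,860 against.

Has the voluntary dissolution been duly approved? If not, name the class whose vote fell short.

Not approved — the Class II shares did not give the required vote.

Class I: 3/5 of 154090 = 92454; 92,454 required, 92,494 in favor — approved.
Class II: 3/5 of 2224830 = 1334898; 1,334,898 required, 1,334,537 in favor — not approved.
Class III: a majority of 5984952 is 2992477; 2,992,477 required, 2,993,429 in favor — approved.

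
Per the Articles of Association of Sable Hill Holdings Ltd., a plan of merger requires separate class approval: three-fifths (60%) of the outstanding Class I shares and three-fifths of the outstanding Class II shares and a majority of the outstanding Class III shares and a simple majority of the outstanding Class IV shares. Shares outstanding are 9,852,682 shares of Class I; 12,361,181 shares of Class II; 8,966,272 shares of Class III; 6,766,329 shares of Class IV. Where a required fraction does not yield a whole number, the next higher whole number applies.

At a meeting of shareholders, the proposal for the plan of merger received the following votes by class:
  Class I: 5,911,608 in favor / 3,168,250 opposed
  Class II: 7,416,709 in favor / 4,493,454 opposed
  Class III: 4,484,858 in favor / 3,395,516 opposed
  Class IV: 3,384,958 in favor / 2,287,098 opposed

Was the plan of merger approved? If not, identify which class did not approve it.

Not approved — the Class I shares did not give the required vote.

Class I: 3/5 of 9852682 = 5911609.20, rounded up to 5911610; 5,911,610 required, 5,911,608 in favor — not approved.
Class II: 3/5 of 12361181 = 7416708.60, rounded up to 7416709; 7,416,709 required, 7,416,709 in favor — approved.
Class III: a majority of 8966272 is 4483137; 4,483,137 required, 4,484,858 in favor — approved.
Class IV: a majority of 6766329 is 3383165; 3,383,165 required, 3,384,958 in favor — approved.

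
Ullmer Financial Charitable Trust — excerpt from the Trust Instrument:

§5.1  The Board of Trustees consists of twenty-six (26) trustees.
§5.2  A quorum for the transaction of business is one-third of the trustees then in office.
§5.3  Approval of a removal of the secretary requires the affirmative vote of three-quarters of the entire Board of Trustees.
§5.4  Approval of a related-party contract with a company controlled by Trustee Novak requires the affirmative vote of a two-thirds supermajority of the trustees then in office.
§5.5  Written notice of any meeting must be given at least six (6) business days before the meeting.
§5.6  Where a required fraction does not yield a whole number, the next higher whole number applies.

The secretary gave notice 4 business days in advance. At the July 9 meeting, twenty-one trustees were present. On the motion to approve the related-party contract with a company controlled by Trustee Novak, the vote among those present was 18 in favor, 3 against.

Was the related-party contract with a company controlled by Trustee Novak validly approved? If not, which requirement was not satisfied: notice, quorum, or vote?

Invalid — notice requirement not satisfied.

Notice: 4 business days given; 6 required (4 < 6). Not satisfied.
Quorum: 21 present; quorum is 9. Satisfied.
Vote: the related-party contract with a company controlled by Trustee Novak requires two-thirds of the trustees then in office (26). 2/3 of 26 = 17.33, rounded up to 18, so 18 affirmative votes are needed; 18 voted in favor. Satisfied.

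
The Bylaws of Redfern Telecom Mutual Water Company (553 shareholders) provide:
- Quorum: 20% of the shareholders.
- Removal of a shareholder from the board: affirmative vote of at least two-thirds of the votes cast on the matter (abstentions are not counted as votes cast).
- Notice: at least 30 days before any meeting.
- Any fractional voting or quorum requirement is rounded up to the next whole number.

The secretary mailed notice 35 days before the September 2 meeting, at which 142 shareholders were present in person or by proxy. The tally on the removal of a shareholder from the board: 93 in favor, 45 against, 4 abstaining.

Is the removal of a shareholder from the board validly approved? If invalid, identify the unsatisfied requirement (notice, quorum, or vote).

Valid — all requirements satisfied.

Notice: 35 days given; 30 required. Satisfied.
Quorum: 20% of 553 = 110.60, rounded up to 111; 142 present. Satisfied.
Vote: requires two-thirds of the votes cast (142 − 4 abstaining = 138); 2/3 of 138 = 92, so 92 needed; 93 in favor. Satisfied.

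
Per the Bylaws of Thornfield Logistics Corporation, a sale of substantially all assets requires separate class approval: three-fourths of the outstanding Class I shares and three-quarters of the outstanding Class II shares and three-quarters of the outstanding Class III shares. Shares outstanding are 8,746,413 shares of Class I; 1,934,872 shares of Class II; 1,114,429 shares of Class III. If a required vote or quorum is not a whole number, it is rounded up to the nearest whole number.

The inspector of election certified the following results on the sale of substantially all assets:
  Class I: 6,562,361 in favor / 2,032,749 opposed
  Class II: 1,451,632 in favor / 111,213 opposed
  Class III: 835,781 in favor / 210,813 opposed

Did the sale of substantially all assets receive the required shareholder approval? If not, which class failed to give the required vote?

Class I: 3/4 of 8746413 = 6559809.75, rounded up to 6559810; 6,559,810 required, 6,562,361 in favor — approved.
Class II: 3/4 of 1934872 = 1451154; 1,451,154 required, 1,451,632 in favor — approved.
Class III: 3/4 of 1114429 = 835821.75, rounded up to 835822; 835,822 required, 835,781 in favor — not approved.

Not approved — the Class III shares did not give the required vote.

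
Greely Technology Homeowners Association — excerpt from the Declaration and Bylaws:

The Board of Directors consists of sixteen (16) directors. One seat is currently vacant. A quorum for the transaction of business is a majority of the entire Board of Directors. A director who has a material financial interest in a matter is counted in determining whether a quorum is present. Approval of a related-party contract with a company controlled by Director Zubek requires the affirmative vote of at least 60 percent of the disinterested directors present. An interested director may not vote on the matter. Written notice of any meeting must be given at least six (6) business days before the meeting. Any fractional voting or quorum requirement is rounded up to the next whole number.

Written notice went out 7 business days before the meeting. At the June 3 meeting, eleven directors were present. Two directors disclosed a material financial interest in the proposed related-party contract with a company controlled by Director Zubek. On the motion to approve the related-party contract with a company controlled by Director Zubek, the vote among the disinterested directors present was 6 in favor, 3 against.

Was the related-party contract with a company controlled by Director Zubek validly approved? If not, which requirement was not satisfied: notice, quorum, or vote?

Valid — all requirements satisfied.

Notice: 7 business days given; 6 required (7 ≥ 6). Satisfied.
Quorum: 11 present (interested directors count toward quorum); quorum is 9. Satisfied.
Vote: the related-party contract with a company controlled by Director Zubek requires three-fifths of the disinterested directors present (11 − 2 = 9). 3/5 of 9 = 5.40, rounded up to 6, so 6 affirmative votes are needed; 6 voted in favor. Satisfied.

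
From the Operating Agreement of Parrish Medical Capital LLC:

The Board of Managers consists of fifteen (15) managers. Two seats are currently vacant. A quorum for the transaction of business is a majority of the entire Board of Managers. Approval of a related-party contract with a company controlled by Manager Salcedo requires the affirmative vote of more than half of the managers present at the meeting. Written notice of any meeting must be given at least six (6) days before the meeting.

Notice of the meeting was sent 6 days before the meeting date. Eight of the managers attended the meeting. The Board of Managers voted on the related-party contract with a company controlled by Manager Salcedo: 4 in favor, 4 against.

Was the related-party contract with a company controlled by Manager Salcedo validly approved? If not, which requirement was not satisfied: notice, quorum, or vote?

Notice: 6 days given; 6 required (6 ≥ 6). Satisfied.
Quorum: 8 present; quorum is 8. Satisfied.
Vote: the related-party contract with a company controlled by Manager Salcedo requires a majority of the managers present (8). A majority of 8 is 5, so 5 affirmative votes are needed; 4 voted in favor. Not satisfied.

Invalid — vote requirement not satisfied.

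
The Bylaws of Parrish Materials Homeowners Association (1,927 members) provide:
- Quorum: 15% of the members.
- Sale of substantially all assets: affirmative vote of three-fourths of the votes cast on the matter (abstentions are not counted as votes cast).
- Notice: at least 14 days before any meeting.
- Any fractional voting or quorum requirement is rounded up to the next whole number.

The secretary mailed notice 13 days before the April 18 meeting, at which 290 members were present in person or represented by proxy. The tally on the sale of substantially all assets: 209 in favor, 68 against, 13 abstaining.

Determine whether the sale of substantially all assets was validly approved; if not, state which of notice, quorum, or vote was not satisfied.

Notice: 13 days given; 14 required. Not satisfied.
Quorum: 15% of 1,927 = 289.05, rounded up to 290; 290 present. Satisfied.
Vote: requires three-fourths of the votes cast (290 − 13 abstaining = 277); 3/4 of 277 = 207.75, rounded up to 208, so 208 needed; 209 in favor. Satisfied.

Invalid — notice requirement not satisfied.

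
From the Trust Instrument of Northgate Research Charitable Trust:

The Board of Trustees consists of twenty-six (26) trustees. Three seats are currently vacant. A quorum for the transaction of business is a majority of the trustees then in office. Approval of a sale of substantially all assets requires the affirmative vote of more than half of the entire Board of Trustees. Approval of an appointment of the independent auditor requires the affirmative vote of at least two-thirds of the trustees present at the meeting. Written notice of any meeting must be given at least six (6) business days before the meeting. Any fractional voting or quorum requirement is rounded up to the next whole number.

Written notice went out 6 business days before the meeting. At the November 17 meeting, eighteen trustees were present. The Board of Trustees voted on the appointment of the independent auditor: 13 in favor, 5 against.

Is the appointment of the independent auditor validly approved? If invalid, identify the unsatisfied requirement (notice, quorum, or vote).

Notice: 6 business days given; 6 required (6 ≥ 6). Satisfied.
Quorum: 18 present; quorum is 12. Satisfied.
Vote: the appointment of the independent auditor requires two-thirds of the trustees present (18). 2/3 of 18 = 12, so 12 affirmative votes are needed; 13 voted in favor. Satisfied.

Valid — all requirements satisfied.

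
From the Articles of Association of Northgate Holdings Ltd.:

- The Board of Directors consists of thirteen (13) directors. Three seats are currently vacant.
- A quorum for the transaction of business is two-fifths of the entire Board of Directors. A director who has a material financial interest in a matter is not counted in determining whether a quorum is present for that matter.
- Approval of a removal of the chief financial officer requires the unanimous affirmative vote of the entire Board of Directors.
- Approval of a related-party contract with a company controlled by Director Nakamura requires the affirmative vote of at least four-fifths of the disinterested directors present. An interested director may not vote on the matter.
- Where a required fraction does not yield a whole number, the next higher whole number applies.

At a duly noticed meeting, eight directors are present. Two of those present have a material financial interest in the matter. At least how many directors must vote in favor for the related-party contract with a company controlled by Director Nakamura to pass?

The related-party contract with a company controlled by Director Nakamura requires four-fifths of the disinterested directors present (8 − 2 = 6).
4/5 of 6 = 4.80, rounded up to 5.

5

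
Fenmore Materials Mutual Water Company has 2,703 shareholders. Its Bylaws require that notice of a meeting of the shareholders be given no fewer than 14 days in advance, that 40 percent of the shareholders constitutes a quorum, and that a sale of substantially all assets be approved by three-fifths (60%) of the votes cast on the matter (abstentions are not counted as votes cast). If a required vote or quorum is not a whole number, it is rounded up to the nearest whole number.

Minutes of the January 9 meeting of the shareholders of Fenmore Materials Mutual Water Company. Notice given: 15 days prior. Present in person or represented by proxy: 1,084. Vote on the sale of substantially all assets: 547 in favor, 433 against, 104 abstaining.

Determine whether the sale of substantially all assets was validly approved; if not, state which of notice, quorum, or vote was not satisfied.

Invalid — vote requirement not satisfied.

Notice: 15 days given; 14 required. Satisfied.
Quorum: 40% of 2,703 = 1,081.20, rounded up to 1,082; 1,084 present. Satisfied.
Vote: requires three-fifths of the votes cast (1,084 − 104 abstaining = 980); 3/5 of 980 = 588, so 588 needed; 547 in favor. Not satisfied.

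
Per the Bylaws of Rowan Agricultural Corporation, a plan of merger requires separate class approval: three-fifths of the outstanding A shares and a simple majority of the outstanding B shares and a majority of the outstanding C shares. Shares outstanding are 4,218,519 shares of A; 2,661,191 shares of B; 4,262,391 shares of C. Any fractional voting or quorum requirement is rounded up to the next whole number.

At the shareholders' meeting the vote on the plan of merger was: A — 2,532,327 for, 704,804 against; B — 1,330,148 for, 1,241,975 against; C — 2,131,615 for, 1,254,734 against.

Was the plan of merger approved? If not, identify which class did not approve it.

Not approved — the B shares did not give the required vote.

A: 3/5 of 4218519 = 2531111.40, rounded up to 2531112; 2,531,112 required, 2,532,327 in favor — approved.
B: a majority of 2661191 is 1330596; 1,330,596 required, 1,330,148 in favor — not approved.
C: a majority of 4262391 is 2131196; 2,131,196 required, 2,131,615 in favor — approved.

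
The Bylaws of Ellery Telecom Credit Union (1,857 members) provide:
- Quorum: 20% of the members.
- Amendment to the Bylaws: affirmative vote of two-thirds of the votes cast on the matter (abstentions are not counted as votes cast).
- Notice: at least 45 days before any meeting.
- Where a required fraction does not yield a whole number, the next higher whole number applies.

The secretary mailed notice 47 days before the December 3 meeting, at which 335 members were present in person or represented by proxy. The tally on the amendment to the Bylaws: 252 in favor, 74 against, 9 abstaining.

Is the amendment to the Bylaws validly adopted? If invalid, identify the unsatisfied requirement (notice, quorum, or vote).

Notice: 47 days given; 45 required. Satisfied.
Quorum: 20% of 1,857 = 371.40, rounded up to 372; 335 present. Not satisfied.
Vote: requires two-thirds of the votes cast (335 − 9 abstaining = 326); 2/3 of 326 = 217.33, rounded up to 218, so 218 needed; 252 in favor. Satisfied.

Invalid — quorum requirement not satisfied.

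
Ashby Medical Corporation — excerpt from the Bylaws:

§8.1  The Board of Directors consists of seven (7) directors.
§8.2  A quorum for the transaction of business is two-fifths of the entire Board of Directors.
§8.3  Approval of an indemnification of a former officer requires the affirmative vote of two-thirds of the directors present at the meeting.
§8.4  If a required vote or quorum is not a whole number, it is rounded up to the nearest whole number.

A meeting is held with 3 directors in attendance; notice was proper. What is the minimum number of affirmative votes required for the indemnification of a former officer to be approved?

2

The indemnification of a former officer requires two-thirds of the directors present (3).
2/3 of 3 = 2.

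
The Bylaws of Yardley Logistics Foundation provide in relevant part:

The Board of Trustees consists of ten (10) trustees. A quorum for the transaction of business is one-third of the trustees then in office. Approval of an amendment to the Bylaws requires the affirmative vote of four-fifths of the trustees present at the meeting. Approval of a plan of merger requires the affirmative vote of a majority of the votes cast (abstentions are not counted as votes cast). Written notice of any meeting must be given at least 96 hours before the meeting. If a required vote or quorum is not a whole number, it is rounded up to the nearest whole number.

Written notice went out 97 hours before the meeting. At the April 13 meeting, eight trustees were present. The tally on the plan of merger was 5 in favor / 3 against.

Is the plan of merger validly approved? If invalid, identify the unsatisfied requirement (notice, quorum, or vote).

Notice: 97 hours given; 96 required (97 ≥ 96). Satisfied.
Quorum: 8 present; quorum is 4. Satisfied.
Vote: the plan of merger requires a majority of the votes cast (8). A majority of 8 is 5, so 5 affirmative votes are needed; 5 voted in favor. Satisfied.

Valid — all requirements satisfied.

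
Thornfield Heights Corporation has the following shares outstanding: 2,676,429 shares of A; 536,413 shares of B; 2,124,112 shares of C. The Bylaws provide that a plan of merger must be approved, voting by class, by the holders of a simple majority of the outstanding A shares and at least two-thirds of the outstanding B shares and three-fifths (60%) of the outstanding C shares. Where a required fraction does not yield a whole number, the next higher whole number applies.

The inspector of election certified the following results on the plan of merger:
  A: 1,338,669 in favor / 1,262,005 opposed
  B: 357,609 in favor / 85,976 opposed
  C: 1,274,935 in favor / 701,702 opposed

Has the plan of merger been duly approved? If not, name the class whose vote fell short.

Approved — every class gave the required vote.

A: a majority of 2676429 is 1338215; 1,338,215 required, 1,338,669 in favor — approved.
B: 2/3 of 536413 = 357608.67, rounded up to 357609; 357,609 required, 357,609 in favor — approved.
C: 3/5 of 2124112 = 1274467.20, rounded up to 1274468; 1,274,468 required, 1,274,935 in favor — approved.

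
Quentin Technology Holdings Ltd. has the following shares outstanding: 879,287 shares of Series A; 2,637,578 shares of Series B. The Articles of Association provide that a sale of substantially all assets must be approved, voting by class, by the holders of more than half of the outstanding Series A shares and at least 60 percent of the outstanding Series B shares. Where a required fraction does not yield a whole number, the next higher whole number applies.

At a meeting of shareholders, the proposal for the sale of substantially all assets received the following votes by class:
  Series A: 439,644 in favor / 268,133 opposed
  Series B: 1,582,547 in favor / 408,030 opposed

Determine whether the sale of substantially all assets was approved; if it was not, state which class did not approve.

Series A: a majority of 879287 is 439644; 439,644 required, 439,644 in favor — approved.
Series B: 3/5 of 2637578 = 1582546.80, rounded up to 1582547; 1,582,547 required, 1,582,547 in favor — approved.

Approved — every class gave the required vote.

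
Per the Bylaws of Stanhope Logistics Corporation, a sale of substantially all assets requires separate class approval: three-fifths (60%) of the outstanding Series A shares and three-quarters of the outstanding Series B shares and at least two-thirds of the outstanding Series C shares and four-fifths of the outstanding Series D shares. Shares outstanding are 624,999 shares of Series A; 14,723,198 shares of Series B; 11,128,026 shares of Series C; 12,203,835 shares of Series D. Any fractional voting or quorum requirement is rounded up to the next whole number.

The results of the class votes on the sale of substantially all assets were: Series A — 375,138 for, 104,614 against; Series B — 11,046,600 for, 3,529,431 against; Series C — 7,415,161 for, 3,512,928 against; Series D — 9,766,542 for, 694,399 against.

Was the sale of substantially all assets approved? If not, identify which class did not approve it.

Series A: 3/5 of 624999 = 374999.40, rounded up to 375000; 375,000 required, 375,138 in favor — approved.
Series B: 3/4 of 14723198 = 11042398.50, rounded up to 11042399; 11,042,399 required, 11,046,600 in favor — approved.
Series C: 2/3 of 11128026 = 7418684; 7,418,684 required, 7,415,161 in favor — not approved.
Series D: 4/5 of 12203835 = 9763068; 9,763,068 required, 9,766,542 in favor — approved.

Not approved — the Series C shares did not give the required vote.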